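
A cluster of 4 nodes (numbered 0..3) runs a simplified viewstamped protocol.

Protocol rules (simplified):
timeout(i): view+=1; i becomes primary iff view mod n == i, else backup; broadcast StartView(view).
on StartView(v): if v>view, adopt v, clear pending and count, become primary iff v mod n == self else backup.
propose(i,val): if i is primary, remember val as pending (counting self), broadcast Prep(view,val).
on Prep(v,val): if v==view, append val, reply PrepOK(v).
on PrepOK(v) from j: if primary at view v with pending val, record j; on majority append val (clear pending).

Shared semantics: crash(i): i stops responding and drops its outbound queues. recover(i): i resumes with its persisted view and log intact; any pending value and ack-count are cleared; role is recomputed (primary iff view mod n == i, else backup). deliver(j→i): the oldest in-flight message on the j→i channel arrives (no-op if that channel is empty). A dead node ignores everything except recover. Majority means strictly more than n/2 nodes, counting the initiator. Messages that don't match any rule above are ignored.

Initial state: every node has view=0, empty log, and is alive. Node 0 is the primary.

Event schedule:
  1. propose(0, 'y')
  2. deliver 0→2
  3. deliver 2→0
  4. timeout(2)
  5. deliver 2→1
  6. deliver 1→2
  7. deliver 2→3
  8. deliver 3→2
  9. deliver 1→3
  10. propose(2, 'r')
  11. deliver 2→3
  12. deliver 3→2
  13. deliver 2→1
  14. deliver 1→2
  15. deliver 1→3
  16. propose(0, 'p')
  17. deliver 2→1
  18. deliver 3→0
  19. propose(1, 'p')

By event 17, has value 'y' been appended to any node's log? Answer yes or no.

after 1 — propose(0,'y'): ·
after 2 — deliver 0→2: n2:back/v0/[y]
after 3 — deliver 2→0: ·
after 4 — timeout(2): n2:back/v1/[y]
after 5 — deliver 2→1: n1:prim/v1/[-]
after 6 — deliver 1→2: ·
after 7 — deliver 2→3: n3:back/v1/[-]
after 8 — deliver 3→2: ·
after 9 — deliver 1→3: ·
after 10 — propose(2,'r'): ·
after 11 — deliver 2→3: ·
after 12 — deliver 3→2: ·
after 13 — deliver 2→1: ·
after 14 — deliver 1→2: ·
after 15 — deliver 1→3: ·
after 16 — propose(0,'p'): ·
after 17 — deliver 2→1: ·

yes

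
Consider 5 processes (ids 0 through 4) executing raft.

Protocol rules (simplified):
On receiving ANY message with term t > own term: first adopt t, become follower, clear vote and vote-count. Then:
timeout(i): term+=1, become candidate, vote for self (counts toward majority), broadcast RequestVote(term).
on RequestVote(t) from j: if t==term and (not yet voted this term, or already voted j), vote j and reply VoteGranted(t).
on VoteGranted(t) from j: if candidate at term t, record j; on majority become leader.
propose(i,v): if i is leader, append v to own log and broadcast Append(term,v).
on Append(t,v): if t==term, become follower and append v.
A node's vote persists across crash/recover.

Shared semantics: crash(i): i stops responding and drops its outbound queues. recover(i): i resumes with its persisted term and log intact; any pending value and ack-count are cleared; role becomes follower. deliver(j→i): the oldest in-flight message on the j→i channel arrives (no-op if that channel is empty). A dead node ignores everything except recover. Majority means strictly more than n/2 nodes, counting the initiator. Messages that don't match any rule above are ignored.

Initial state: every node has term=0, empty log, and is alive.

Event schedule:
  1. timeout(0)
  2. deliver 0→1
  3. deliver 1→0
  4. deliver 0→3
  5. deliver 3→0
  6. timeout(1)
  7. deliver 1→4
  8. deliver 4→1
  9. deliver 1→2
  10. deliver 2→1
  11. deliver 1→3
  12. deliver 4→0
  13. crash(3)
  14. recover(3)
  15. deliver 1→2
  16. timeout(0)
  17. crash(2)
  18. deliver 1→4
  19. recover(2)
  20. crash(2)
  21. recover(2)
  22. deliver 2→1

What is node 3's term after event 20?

2

after 1 — timeout(0): n0:cand/t1/[-]
after 2 — deliver 0→1: n1:foll/t1/[-]
after 3 — deliver 1→0: ·
after 4 — deliver 0→3: n3:foll/t1/[-]
after 5 — deliver 3→0: n0:lead/t1/[-]
after 6 — timeout(1): n1:cand/t2/[-]
after 7 — deliver 1→4: n4:foll/t2/[-]
after 8 — deliver 4→1: ·
after 9 — deliver 1→2: n2:foll/t2/[-]
after 10 — deliver 2→1: n1:lead/t2/[-]
after 11 — deliver 1→3: n3:foll/t2/[-]
after 12 — deliver 4→0: ·
after 13 — crash(3): n3:✗foll/t2/[-]
after 14 — recover(3): n3:foll/t2/[-]
after 15 — deliver 1→2: ·
after 16 — timeout(0): n0:cand/t2/[-]
after 17 — crash(2): n2:✗foll/t2/[-]
after 18 — deliver 1→4: ·
after 19 — recover(2): n2:foll/t2/[-]
after 20 — crash(2): n2:✗foll/t2/[-]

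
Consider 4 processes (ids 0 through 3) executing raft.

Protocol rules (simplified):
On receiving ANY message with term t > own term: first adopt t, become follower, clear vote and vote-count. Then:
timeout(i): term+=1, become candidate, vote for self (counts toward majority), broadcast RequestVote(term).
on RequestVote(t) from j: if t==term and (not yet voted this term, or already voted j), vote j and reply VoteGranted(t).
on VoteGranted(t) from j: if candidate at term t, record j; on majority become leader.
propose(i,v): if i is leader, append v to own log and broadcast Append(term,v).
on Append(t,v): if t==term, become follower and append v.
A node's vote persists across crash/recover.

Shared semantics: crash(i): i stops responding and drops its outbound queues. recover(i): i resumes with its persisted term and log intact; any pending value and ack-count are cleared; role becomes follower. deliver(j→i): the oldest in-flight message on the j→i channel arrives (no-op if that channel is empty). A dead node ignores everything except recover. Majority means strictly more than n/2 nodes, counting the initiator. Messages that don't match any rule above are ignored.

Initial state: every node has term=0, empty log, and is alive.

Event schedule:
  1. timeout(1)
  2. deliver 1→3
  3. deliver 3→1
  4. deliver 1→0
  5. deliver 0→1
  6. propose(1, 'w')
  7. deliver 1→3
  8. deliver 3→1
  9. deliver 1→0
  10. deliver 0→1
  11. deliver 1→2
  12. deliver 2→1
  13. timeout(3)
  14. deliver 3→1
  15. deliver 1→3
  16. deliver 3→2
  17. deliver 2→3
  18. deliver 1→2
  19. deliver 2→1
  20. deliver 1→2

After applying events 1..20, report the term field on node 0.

1

after 1 — timeout(1): n1:cand/t1/[-]
after 2 — deliver 1→3: n3:foll/t1/[-]
after 3 — deliver 3→1: ·
after 4 — deliver 1→0: n0:foll/t1/[-]
after 5 — deliver 0→1: n1:lead/t1/[-]
after 6 — propose(1,'w'): n1:lead/t1/[w]
after 7 — deliver 1→3: n3:foll/t1/[w]
after 8 — deliver 3→1: ·
after 9 — deliver 1→0: n0:foll/t1/[w]
after 10 — deliver 0→1: ·
after 11 — deliver 1→2: n2:foll/t1/[-]
after 12 — deliver 2→1: ·
after 13 — timeout(3): n3:cand/t2/[w]
after 14 — deliver 3→1: n1:foll/t2/[w]
after 15 — deliver 1→3: ·
after 16 — deliver 3→2: n2:foll/t2/[-]
after 17 — deliver 2→3: n3:lead/t2/[w]
after 18 — deliver 1→2: ·
after 19 — deliver 2→1: ·
after 20 — deliver 1→2: ·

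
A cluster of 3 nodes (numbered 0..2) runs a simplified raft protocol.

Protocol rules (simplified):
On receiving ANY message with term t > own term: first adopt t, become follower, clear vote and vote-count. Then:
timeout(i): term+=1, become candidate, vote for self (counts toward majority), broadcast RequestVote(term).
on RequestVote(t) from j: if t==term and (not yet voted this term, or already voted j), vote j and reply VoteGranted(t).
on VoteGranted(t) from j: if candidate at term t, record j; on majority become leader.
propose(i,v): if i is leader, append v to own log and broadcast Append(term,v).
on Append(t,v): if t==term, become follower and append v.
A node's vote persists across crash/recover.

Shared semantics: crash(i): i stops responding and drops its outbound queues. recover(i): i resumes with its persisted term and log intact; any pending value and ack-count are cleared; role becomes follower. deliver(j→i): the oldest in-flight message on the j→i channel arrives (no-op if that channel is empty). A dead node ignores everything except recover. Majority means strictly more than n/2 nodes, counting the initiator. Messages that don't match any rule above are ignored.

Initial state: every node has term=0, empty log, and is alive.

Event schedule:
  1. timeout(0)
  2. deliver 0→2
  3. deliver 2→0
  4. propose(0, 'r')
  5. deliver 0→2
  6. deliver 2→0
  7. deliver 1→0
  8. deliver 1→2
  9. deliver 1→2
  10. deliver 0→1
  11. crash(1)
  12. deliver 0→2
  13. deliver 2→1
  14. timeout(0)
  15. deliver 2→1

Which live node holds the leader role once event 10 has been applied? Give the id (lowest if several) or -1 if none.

after 1 — timeout(0): n0:cand/t1/[-]
after 2 — deliver 0→2: n2:foll/t1/[-]
after 3 — deliver 2→0: n0:lead/t1/[-]
after 4 — propose(0,'r'): n0:lead/t1/[r]
after 5 — deliver 0→2: n2:foll/t1/[r]
after 6 — deliver 2→0: ·
after 7 — deliver 1→0: ·
after 8 — deliver 1→2: ·
after 9 — deliver 1→2: ·
after 10 — deliver 0→1: n1:foll/t1/[-]

0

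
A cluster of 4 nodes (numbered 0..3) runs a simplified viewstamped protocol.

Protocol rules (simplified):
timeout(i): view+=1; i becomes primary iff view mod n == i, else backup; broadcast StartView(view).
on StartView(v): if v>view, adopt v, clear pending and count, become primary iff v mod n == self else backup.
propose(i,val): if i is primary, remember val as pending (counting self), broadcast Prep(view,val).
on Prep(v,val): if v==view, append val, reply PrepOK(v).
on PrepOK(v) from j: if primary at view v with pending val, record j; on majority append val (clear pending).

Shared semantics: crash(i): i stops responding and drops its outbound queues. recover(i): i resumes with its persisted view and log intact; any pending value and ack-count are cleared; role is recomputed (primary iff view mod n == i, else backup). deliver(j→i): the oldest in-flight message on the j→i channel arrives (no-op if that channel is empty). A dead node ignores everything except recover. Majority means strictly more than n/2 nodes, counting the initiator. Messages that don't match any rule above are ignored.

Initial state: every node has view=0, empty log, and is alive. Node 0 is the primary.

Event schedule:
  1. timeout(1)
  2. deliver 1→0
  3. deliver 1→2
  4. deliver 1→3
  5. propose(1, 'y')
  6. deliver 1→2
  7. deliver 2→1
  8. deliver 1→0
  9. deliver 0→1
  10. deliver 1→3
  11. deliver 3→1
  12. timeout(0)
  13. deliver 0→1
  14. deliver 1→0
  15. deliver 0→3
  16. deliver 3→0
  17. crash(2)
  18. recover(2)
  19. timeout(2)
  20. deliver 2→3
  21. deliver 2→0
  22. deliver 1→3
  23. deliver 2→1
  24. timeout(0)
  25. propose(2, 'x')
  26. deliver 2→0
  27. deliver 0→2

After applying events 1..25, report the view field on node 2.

2

[1] timeout(1) → N1(prim v1 [-])
[2] deliver 1→0 → N0(back v1 [-])
[3] deliver 1→2 → N2(back v1 [-])
[4] deliver 1→3 → N3(back v1 [-])
[5] propose(1,'y') → ∅
[6] deliver 1→2 → N2(back v1 [y])
[7] deliver 2→1 → ∅
[8] deliver 1→0 → N0(back v1 [y])
[9] deliver 0→1 → N1(prim v1 [y])
[10] deliver 1→3 → N3(back v1 [y])
[11] deliver 3→1 → ∅
[12] timeout(0) → N0(back v2 [y])
[13] deliver 0→1 → N1(back v2 [y])
[14] deliver 1→0 → ∅
[15] deliver 0→3 → N3(back v2 [y])
[16] deliver 3→0 → ∅
[17] crash(2) → N2(✗back v1 [y])
[18] recover(2) → N2(back v1 [y])
[19] timeout(2) → N2(prim v2 [y])
[20] deliver 2→3 → ∅
[21] deliver 2→0 → ∅
[22] deliver 1→3 → ∅
[23] deliver 2→1 → ∅
[24] timeout(0) → N0(back v3 [y])
[25] propose(2,'x') → ∅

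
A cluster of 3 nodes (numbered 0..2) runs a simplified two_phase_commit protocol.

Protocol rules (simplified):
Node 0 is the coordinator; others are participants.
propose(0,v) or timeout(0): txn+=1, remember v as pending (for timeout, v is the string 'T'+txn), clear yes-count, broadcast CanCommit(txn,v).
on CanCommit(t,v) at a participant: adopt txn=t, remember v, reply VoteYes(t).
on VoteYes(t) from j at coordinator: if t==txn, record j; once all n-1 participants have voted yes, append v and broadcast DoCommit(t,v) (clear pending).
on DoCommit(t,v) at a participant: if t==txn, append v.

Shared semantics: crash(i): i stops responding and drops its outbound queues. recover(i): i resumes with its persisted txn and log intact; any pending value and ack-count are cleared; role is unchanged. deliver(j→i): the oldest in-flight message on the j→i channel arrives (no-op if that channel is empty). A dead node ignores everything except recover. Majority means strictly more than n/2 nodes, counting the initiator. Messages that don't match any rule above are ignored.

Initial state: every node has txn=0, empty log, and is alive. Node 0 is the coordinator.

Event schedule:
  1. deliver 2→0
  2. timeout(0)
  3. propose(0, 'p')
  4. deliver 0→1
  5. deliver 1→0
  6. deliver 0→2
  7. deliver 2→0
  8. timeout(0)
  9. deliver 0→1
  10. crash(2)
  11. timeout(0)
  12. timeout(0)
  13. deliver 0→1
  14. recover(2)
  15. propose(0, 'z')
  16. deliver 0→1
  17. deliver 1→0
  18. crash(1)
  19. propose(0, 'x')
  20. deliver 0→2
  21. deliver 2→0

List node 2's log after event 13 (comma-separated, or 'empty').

1. deliver 2→0:  nop
2. timeout(0):  <0:coor t1 ->
3. propose(0,'p'):  <0:coor t2 ->
4. deliver 0→1:  <1:part t1 ->
5. deliver 1→0:  nop
6. deliver 0→2:  <2:part t1 ->
7. deliver 2→0:  nop
8. timeout(0):  <0:coor t3 ->
9. deliver 0→1:  <1:part t2 ->
10. crash(2):  <2:✗part t1 ->
11. timeout(0):  <0:coor t4 ->
12. timeout(0):  <0:coor t5 ->
13. deliver 0→1:  <1:part t3 ->

empty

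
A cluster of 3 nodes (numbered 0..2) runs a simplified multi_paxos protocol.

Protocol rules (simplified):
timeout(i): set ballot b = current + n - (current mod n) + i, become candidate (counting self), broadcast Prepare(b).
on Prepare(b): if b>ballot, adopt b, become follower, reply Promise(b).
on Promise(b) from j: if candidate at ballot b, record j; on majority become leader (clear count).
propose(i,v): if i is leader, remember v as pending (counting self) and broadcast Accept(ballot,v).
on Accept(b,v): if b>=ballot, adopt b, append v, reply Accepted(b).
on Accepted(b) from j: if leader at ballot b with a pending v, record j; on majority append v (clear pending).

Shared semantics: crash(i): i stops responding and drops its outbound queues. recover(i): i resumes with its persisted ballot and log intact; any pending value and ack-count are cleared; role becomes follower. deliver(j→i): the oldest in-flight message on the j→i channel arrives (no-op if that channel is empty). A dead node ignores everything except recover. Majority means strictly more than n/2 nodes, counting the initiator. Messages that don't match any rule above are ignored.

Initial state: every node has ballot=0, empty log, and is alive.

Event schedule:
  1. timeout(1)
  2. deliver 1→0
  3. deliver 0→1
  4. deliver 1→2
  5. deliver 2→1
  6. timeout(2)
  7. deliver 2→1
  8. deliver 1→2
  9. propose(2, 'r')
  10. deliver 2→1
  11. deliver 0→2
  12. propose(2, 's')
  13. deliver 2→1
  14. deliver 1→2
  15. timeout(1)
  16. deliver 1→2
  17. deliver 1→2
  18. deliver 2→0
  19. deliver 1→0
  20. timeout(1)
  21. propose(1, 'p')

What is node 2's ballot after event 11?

e1 timeout(1): 1[cand,b=4,-]
e2 deliver 1→0: 0[foll,b=4,-]
e3 deliver 0→1: 1[lead,b=4,-]
e4 deliver 1→2: 2[foll,b=4,-]
e5 deliver 2→1: ·
e6 timeout(2): 2[cand,b=8,-]
e7 deliver 2→1: 1[foll,b=8,-]
e8 deliver 1→2: 2[lead,b=8,-]
e9 propose(2,'r'): ·
e10 deliver 2→1: 1[foll,b=8,r]
e11 deliver 0→2: ·

8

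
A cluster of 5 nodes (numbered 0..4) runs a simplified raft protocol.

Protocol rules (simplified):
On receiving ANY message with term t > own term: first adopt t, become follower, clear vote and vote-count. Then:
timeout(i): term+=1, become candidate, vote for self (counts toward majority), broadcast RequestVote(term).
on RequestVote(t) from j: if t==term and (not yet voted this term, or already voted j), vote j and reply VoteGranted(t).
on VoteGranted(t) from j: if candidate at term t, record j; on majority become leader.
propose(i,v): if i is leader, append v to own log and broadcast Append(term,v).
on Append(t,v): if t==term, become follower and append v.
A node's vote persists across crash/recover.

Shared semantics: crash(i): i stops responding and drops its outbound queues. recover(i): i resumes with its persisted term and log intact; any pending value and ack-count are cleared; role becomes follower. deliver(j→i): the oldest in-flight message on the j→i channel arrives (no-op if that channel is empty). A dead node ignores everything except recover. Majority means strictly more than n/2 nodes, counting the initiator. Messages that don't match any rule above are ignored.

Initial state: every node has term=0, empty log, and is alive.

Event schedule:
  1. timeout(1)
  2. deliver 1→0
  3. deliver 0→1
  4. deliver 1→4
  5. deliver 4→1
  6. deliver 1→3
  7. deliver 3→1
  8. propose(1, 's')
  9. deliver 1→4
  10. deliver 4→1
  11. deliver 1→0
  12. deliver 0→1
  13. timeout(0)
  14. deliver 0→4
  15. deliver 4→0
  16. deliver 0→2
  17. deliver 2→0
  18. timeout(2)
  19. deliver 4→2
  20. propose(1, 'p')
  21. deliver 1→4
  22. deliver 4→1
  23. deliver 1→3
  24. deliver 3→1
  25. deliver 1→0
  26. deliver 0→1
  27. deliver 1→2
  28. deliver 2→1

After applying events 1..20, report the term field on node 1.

1. timeout(1):  <1:cand t1 ->
2. deliver 1→0:  <0:foll t1 ->
3. deliver 0→1:  nop
4. deliver 1→4:  <4:foll t1 ->
5. deliver 4→1:  <1:lead t1 ->
6. deliver 1→3:  <3:foll t1 ->
7. deliver 3→1:  nop
8. propose(1,'s'):  <1:lead t1 s>
9. deliver 1→4:  <4:foll t1 s>
10. deliver 4→1:  nop
11. deliver 1→0:  <0:foll t1 s>
12. deliver 0→1:  nop
13. timeout(0):  <0:cand t2 s>
14. deliver 0→4:  <4:foll t2 s>
15. deliver 4→0:  nop
16. deliver 0→2:  <2:foll t2 ->
17. deliver 2→0:  <0:lead t2 s>
18. timeout(2):  <2:cand t3 ->
19. deliver 4→2:  nop
20. propose(1,'p'):  <1:lead t1 s,p>

1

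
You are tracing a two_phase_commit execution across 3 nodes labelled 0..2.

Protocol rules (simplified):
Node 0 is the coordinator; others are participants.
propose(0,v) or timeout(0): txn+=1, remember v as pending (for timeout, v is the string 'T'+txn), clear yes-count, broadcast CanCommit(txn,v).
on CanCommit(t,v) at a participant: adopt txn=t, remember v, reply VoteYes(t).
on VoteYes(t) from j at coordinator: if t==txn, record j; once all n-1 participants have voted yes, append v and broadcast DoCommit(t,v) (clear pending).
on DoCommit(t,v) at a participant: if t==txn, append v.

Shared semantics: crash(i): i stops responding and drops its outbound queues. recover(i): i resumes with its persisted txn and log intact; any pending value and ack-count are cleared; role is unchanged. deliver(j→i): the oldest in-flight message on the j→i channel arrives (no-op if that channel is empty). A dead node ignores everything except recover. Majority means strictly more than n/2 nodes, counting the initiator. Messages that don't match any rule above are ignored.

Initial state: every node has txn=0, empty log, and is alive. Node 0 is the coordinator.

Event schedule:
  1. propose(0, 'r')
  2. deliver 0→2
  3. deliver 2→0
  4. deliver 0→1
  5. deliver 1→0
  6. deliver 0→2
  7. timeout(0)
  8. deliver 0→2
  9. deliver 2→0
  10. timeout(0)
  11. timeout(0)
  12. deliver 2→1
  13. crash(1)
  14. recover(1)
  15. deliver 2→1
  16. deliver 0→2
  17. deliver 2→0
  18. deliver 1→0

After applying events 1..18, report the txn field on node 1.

1

e1 propose(0,'r'): 0[coor,t=1,-]
e2 deliver 0→2: 2[part,t=1,-]
e3 deliver 2→0: ·
e4 deliver 0→1: 1[part,t=1,-]
e5 deliver 1→0: 0[coor,t=1,r]
e6 deliver 0→2: 2[part,t=1,r]
e7 timeout(0): 0[coor,t=2,r]
e8 deliver 0→2: 2[part,t=2,r]
e9 deliver 2→0: ·
e10 timeout(0): 0[coor,t=3,r]
e11 timeout(0): 0[coor,t=4,r]
e12 deliver 2→1: ·
e13 crash(1): 1[✗part,t=1,-]
e14 recover(1): 1[part,t=1,-]
e15 deliver 2→1: ·
e16 deliver 0→2: 2[part,t=3,r]
e17 deliver 2→0: ·
e18 deliver 1→0: ·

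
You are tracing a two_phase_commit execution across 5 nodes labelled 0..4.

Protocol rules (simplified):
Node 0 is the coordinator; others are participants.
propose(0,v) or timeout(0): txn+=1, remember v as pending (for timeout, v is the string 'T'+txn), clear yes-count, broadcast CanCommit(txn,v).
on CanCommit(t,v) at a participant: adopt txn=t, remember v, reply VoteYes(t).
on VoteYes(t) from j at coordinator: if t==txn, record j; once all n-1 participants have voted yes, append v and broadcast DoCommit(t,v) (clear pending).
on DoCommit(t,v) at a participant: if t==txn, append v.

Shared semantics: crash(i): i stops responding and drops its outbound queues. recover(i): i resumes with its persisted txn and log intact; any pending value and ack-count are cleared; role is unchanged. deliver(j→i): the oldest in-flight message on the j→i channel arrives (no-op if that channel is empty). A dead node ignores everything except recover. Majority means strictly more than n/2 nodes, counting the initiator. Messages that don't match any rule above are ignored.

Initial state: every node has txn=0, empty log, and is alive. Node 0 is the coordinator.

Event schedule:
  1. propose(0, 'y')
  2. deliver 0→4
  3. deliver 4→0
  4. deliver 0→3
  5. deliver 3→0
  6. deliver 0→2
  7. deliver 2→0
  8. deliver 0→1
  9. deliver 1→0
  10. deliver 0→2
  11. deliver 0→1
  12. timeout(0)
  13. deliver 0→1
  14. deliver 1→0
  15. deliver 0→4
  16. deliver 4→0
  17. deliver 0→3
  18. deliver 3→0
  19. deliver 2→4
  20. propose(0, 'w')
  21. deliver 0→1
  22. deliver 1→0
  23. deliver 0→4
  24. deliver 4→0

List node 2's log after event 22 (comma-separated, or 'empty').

[1] propose(0,'y') → N0(coor t1 [-])
[2] deliver 0→4 → N4(part t1 [-])
[3] deliver 4→0 → ∅
[4] deliver 0→3 → N3(part t1 [-])
[5] deliver 3→0 → ∅
[6] deliver 0→2 → N2(part t1 [-])
[7] deliver 2→0 → ∅
[8] deliver 0→1 → N1(part t1 [-])
[9] deliver 1→0 → N0(coor t1 [y])
[10] deliver 0→2 → N2(part t1 [y])
[11] deliver 0→1 → N1(part t1 [y])
[12] timeout(0) → N0(coor t2 [y])
[13] deliver 0→1 → N1(part t2 [y])
[14] deliver 1→0 → ∅
[15] deliver 0→4 → N4(part t1 [y])
[16] deliver 4→0 → ∅
[17] deliver 0→3 → N3(part t1 [y])
[18] deliver 3→0 → ∅
[19] deliver 2→4 → ∅
[20] propose(0,'w') → N0(coor t3 [y])
[21] deliver 0→1 → N1(part t3 [y])
[22] deliver 1→0 → ∅

y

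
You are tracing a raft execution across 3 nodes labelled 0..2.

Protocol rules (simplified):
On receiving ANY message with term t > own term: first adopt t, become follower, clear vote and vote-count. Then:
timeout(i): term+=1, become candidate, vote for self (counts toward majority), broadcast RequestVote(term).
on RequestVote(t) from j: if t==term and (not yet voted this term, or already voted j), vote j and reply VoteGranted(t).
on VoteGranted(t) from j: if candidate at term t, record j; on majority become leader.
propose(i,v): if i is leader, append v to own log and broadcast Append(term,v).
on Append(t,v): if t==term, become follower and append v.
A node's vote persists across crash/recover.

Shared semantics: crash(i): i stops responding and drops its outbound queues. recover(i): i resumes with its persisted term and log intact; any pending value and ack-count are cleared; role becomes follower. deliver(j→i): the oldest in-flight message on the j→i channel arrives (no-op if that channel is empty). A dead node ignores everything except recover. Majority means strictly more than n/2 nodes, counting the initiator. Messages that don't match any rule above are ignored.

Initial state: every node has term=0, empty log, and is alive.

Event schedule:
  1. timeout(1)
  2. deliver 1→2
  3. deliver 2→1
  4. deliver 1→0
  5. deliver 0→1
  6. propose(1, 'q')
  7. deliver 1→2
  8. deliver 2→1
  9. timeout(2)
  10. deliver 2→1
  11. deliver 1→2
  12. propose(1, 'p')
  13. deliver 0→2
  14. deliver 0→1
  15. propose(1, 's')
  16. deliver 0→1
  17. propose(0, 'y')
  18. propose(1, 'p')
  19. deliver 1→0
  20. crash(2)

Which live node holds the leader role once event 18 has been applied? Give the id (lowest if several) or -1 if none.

2

[1] timeout(1) → N1(cand t1 [-])
[2] deliver 1→2 → N2(foll t1 [-])
[3] deliver 2→1 → N1(lead t1 [-])
[4] deliver 1→0 → N0(foll t1 [-])
[5] deliver 0→1 → ∅
[6] propose(1,'q') → N1(lead t1 [q])
[7] deliver 1→2 → N2(foll t1 [q])
[8] deliver 2→1 → ∅
[9] timeout(2) → N2(cand t2 [q])
[10] deliver 2→1 → N1(foll t2 [q])
[11] deliver 1→2 → N2(lead t2 [q])
[12] propose(1,'p') → ∅
[13] deliver 0→2 → ∅
[14] deliver 0→1 → ∅
[15] propose(1,'s') → ∅
[16] deliver 0→1 → ∅
[17] propose(0,'y') → ∅
[18] propose(1,'p') → ∅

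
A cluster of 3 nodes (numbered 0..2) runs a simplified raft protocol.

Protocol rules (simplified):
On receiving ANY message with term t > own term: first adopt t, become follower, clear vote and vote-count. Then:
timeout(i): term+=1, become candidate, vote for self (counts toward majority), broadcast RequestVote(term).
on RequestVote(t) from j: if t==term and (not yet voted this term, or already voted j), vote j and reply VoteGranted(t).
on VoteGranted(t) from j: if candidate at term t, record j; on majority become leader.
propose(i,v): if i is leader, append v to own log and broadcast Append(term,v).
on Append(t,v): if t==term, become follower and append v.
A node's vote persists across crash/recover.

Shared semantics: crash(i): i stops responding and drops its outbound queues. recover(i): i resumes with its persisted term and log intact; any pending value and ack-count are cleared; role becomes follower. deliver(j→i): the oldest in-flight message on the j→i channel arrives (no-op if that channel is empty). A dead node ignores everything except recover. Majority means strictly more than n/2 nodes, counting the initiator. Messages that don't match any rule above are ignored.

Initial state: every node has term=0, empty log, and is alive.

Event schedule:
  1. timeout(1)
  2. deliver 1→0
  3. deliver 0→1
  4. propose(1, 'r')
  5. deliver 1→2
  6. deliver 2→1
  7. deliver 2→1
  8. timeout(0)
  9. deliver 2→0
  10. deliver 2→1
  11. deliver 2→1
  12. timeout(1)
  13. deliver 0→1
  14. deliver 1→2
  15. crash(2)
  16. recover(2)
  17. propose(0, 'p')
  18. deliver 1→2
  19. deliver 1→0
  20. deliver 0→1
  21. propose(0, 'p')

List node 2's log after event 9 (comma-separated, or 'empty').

[1] timeout(1) → N1(cand t1 [-])
[2] deliver 1→0 → N0(foll t1 [-])
[3] deliver 0→1 → N1(lead t1 [-])
[4] propose(1,'r') → N1(lead t1 [r])
[5] deliver 1→2 → N2(foll t1 [-])
[6] deliver 2→1 → ∅
[7] deliver 2→1 → ∅
[8] timeout(0) → N0(cand t2 [-])
[9] deliver 2→0 → ∅

empty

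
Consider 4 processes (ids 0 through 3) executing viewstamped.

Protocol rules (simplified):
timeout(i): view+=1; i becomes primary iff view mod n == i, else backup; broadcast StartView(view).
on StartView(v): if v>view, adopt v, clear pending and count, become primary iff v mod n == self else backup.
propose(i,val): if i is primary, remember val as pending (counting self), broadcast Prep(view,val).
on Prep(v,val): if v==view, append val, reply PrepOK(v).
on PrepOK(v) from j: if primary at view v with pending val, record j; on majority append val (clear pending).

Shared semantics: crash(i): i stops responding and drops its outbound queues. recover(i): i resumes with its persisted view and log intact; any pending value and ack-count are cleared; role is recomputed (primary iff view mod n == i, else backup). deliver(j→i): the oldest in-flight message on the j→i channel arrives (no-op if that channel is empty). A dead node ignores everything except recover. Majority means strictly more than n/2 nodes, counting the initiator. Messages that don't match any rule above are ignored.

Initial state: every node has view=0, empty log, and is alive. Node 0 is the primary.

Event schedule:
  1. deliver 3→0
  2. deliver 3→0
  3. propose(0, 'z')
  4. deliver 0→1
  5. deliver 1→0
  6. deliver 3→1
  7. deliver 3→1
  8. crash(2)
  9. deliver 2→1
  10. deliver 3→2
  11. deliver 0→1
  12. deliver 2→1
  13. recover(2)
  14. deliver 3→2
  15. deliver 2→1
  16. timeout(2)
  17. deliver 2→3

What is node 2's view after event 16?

after 1 — deliver 3→0: ·
after 2 — deliver 3→0: ·
after 3 — propose(0,'z'): ·
after 4 — deliver 0→1: n1:back/v0/[z]
after 5 — deliver 1→0: ·
after 6 — deliver 3→1: ·
after 7 — deliver 3→1: ·
after 8 — crash(2): n2:✗back/v0/[-]
after 9 — deliver 2→1: ·
after 10 — deliver 3→2: ·
after 11 — deliver 0→1: ·
after 12 — deliver 2→1: ·
after 13 — recover(2): n2:back/v0/[-]
after 14 — deliver 3→2: ·
after 15 — deliver 2→1: ·
after 16 — timeout(2): n2:back/v1/[-]

1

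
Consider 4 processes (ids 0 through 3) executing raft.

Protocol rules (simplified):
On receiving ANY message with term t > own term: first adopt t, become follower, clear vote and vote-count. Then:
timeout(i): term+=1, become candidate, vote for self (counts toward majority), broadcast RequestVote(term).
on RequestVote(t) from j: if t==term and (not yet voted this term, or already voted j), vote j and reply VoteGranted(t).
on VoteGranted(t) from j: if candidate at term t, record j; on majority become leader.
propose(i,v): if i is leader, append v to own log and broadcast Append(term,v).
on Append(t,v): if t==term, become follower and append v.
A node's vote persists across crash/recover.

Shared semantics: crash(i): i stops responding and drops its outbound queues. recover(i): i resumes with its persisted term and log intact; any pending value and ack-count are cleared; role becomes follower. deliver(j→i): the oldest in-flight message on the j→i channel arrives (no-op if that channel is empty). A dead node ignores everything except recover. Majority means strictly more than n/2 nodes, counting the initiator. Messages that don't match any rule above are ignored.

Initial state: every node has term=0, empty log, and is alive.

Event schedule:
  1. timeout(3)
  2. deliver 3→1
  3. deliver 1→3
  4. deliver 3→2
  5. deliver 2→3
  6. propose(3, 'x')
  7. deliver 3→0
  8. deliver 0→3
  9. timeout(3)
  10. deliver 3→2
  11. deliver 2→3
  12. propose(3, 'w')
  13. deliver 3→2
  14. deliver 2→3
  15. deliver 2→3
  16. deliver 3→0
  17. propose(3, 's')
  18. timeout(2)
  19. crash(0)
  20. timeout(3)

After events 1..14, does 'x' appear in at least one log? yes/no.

step 1 timeout(3): 3={cand,t=1,log=-}
step 2 deliver 3→1: 1={foll,t=1,log=-}
step 3 deliver 1→3: —
step 4 deliver 3→2: 2={foll,t=1,log=-}
step 5 deliver 2→3: 3={lead,t=1,log=-}
step 6 propose(3,'x'): 3={lead,t=1,log=x}
step 7 deliver 3→0: 0={foll,t=1,log=-}
step 8 deliver 0→3: —
step 9 timeout(3): 3={cand,t=2,log=x}
step 10 deliver 3→2: 2={foll,t=1,log=x}
step 11 deliver 2→3: —
step 12 propose(3,'w'): —
step 13 deliver 3→2: 2={foll,t=2,log=x}
step 14 deliver 2→3: —

yes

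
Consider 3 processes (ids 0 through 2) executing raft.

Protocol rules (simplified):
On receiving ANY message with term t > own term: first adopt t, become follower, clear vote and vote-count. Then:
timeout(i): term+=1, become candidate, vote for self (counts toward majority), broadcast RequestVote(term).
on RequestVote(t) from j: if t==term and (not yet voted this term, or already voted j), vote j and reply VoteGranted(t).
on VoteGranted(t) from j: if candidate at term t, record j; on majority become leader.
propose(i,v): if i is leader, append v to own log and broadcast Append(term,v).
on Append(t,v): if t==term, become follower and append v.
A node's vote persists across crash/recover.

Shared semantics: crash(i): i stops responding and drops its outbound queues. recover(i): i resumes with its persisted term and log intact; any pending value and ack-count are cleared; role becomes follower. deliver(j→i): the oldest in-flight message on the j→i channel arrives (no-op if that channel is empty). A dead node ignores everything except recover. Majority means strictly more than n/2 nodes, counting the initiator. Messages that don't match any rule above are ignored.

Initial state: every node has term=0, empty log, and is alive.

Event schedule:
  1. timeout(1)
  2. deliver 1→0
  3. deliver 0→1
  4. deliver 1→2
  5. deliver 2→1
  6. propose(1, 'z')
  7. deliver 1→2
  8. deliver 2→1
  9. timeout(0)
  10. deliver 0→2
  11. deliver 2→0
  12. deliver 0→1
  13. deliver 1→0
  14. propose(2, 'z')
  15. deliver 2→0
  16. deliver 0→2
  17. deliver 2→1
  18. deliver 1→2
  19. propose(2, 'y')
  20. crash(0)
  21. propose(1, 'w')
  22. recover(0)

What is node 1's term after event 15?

step 1 timeout(1): 1={cand,t=1,log=-}
step 2 deliver 1→0: 0={foll,t=1,log=-}
step 3 deliver 0→1: 1={lead,t=1,log=-}
step 4 deliver 1→2: 2={foll,t=1,log=-}
step 5 deliver 2→1: —
step 6 propose(1,'z'): 1={lead,t=1,log=z}
step 7 deliver 1→2: 2={foll,t=1,log=z}
step 8 deliver 2→1: —
step 9 timeout(0): 0={cand,t=2,log=-}
step 10 deliver 0→2: 2={foll,t=2,log=z}
step 11 deliver 2→0: 0={lead,t=2,log=-}
step 12 deliver 0→1: 1={foll,t=2,log=z}
step 13 deliver 1→0: —
step 14 propose(2,'z'): —
step 15 deliver 2→0: —

2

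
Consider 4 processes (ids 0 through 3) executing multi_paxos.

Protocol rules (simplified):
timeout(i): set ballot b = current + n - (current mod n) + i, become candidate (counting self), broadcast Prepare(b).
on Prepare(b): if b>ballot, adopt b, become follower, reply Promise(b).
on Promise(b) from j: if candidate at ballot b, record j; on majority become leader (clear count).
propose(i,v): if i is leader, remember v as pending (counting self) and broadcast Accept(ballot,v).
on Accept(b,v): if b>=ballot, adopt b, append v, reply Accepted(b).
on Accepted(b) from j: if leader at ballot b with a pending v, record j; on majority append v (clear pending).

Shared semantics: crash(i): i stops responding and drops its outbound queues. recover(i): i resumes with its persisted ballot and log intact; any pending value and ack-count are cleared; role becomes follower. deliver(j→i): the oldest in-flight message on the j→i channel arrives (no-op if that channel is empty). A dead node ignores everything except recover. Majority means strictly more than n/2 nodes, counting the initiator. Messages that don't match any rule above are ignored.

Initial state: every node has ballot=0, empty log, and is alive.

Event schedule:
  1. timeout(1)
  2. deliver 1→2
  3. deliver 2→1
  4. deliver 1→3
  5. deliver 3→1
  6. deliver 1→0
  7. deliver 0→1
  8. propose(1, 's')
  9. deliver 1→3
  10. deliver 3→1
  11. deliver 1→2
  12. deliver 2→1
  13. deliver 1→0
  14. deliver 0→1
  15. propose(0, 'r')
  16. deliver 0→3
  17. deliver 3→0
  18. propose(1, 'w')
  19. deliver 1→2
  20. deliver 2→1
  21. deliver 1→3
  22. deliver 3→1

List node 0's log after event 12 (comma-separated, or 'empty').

empty

e1 timeout(1): 1[cand,b=5,-]
e2 deliver 1→2: 2[foll,b=5,-]
e3 deliver 2→1: ·
e4 deliver 1→3: 3[foll,b=5,-]
e5 deliver 3→1: 1[lead,b=5,-]
e6 deliver 1→0: 0[foll,b=5,-]
e7 deliver 0→1: ·
e8 propose(1,'s'): ·
e9 deliver 1→3: 3[foll,b=5,s]
e10 deliver 3→1: ·
e11 deliver 1→2: 2[foll,b=5,s]
e12 deliver 2→1: 1[lead,b=5,s]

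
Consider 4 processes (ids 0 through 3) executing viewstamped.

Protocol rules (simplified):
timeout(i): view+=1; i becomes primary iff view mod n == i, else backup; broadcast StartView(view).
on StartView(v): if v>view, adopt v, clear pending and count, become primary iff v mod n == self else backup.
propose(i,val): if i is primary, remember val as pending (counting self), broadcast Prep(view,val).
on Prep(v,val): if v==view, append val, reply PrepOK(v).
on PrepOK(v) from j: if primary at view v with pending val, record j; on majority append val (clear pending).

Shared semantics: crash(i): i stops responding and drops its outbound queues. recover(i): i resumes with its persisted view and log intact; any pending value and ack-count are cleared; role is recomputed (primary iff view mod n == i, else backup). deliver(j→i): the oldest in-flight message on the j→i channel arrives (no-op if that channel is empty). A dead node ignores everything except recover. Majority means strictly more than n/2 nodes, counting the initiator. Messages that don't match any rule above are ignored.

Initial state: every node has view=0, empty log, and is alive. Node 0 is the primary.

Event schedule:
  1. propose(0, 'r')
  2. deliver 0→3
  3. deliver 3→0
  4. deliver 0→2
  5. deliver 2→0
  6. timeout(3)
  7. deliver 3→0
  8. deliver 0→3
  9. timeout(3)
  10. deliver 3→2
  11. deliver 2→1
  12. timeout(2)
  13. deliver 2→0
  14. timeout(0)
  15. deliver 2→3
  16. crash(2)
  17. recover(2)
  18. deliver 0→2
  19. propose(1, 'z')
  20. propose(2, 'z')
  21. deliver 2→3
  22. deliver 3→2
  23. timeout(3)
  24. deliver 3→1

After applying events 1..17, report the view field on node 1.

1. propose(0,'r'):  nop
2. deliver 0→3:  <3:back v0 r>
3. deliver 3→0:  nop
4. deliver 0→2:  <2:back v0 r>
5. deliver 2→0:  <0:prim v0 r>
6. timeout(3):  <3:back v1 r>
7. deliver 3→0:  <0:back v1 r>
8. deliver 0→3:  nop
9. timeout(3):  <3:back v2 r>
10. deliver 3→2:  <2:back v1 r>
11. deliver 2→1:  nop
12. timeout(2):  <2:prim v2 r>
13. deliver 2→0:  <0:back v2 r>
14. timeout(0):  <0:back v3 r>
15. deliver 2→3:  nop
16. crash(2):  <2:✗prim v2 r>
17. recover(2):  <2:prim v2 r>

0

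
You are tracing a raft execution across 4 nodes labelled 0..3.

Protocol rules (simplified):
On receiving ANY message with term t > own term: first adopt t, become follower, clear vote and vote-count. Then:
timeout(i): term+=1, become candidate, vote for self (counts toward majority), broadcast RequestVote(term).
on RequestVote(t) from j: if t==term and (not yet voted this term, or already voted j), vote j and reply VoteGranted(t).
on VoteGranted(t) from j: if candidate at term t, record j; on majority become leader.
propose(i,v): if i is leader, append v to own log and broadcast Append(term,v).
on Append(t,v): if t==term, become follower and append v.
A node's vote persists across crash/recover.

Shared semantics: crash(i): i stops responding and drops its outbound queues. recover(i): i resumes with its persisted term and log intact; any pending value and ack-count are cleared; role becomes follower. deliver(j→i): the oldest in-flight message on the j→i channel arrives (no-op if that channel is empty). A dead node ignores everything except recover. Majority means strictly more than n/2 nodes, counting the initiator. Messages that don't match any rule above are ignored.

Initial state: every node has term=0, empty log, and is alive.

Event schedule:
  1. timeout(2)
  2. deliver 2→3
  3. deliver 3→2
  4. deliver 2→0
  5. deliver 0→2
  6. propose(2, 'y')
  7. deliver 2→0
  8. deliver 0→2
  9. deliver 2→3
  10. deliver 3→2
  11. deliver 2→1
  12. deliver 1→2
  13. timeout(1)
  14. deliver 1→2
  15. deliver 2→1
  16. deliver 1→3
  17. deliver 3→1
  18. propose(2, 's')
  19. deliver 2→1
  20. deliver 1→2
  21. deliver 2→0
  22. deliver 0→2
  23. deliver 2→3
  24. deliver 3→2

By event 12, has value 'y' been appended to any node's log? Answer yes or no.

1. timeout(2):  <2:cand t1 ->
2. deliver 2→3:  <3:foll t1 ->
3. deliver 3→2:  nop
4. deliver 2→0:  <0:foll t1 ->
5. deliver 0→2:  <2:lead t1 ->
6. propose(2,'y'):  <2:lead t1 y>
7. deliver 2→0:  <0:foll t1 y>
8. deliver 0→2:  nop
9. deliver 2→3:  <3:foll t1 y>
10. deliver 3→2:  nop
11. deliver 2→1:  <1:foll t1 ->
12. deliver 1→2:  nop

yes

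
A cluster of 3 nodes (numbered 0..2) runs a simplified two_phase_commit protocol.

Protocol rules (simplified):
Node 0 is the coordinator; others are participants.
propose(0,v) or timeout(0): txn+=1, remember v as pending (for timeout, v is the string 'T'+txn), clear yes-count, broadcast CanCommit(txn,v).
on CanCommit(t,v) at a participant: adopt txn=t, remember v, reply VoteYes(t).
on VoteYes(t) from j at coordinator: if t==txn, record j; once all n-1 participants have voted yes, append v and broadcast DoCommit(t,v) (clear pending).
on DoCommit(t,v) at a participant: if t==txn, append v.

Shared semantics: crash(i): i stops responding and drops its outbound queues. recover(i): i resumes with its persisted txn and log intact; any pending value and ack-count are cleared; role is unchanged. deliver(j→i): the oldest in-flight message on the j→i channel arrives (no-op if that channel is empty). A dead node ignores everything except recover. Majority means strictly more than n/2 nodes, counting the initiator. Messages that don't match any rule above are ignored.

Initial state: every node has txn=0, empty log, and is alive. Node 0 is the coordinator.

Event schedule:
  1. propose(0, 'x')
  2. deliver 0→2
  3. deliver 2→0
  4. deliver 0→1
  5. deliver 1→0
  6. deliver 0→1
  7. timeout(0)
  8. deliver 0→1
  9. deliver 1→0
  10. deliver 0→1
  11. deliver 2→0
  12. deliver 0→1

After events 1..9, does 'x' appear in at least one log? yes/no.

e1 propose(0,'x'): 0[coor,t=1,-]
e2 deliver 0→2: 2[part,t=1,-]
e3 deliver 2→0: ·
e4 deliver 0→1: 1[part,t=1,-]
e5 deliver 1→0: 0[coor,t=1,x]
e6 deliver 0→1: 1[part,t=1,x]
e7 timeout(0): 0[coor,t=2,x]
e8 deliver 0→1: 1[part,t=2,x]
e9 deliver 1→0: ·

yes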